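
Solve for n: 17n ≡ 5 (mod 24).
13

Since gcd(17, 24) = 1 divides 5, a solution exists.
Multiply both sides by the inverse of 17 mod 24:
  17^(-1) mod 24 = 17
  x ≡ 17 × 5 ≡ 85 ≡ 13 (mod 24)
Verification: 17 × 13 = 221 = 9 × 24 + 5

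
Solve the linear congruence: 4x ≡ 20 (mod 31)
5

Since gcd(4, 31) = 1 divides 20, a solution exists.
Multiply both sides by the inverse of 4 mod 31:
  4^(-1) mod 31 = 8
  x ≡ 8 × 20 ≡ 160 ≡ 5 (mod 31)
Verification: 4 × 5 = 20 = 0 × 31 + 20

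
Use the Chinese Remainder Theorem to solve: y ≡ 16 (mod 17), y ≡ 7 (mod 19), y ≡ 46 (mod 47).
6391

Using the Chinese Remainder Theorem:
M = product of moduli = 15181
For equation 1: M_1 = 893, 893 ≡ 9 (mod 17), inverse of 893 mod 17 is 2 (check: 9 × 2 = 18 ≡ 1 (mod 17))
For equation 2: M_2 = 799, 799 ≡ 1 (mod 19), inverse of 799 mod 19 is 1 (check: 1 × 1 = 1 ≡ 1 (mod 19))
For equation 3: M_3 = 323, 323 ≡ 41 (mod 47), inverse of 323 mod 47 is 39 (check: 41 × 39 = 1599 ≡ 1 (mod 47))
Combine: y ≡ Σ r_i×M_i×(M_i⁻¹ mod m_i) = 16×893×2 + 7×799×1 + 46×323×39 = 28576 + 5593 + 579462 = 613631
613631 mod 15181 = 6391
y ≡ 6391 (mod 15181)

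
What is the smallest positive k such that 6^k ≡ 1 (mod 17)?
Powers of 6 mod 17: 6^1≡6, 6^2≡2, 6^3≡12, 6^4≡4, 6^5≡7, 6^6≡8, 6^7≡14, 6^8≡16, 6^9≡11, 6^10≡15, 6^11≡5, 6^12≡13, 6^13≡10, 6^14≡9, 6^15≡3, 6^16≡1. Order = 16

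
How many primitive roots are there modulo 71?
Number of primitive roots mod 71 = φ(70) = 24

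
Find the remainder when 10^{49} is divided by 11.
By Fermat: 10^{10} ≡ 1 (mod 11). 49 = 4×10 + 9. So 10^{49} ≡ 10^{9} ≡ 10 (mod 11)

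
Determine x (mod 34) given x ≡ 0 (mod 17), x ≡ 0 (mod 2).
0

Using the Chinese Remainder Theorem:
M = product of moduli = 34
For equation 1: M_1 = 2, 2 ≡ 2 (mod 17), inverse of 2 mod 17 is 9 (check: 2 × 9 = 18 ≡ 1 (mod 17))
For equation 2: M_2 = 17, 17 ≡ 1 (mod 2), inverse of 17 mod 2 is 1 (check: 1 × 1 = 1 ≡ 1 (mod 2))
Combine: x ≡ Σ r_i×M_i×(M_i⁻¹ mod m_i) = 0×2×9 + 0×17×1 = 0 + 0 = 0
0 mod 34 = 0
x ≡ 0 (mod 34)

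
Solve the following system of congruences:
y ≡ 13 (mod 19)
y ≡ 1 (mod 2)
13

Using the Chinese Remainder Theorem:
M = product of moduli = 38
For equation 1: M_1 = 2, 2 ≡ 2 (mod 19), inverse of 2 mod 19 is 10 (check: 2 × 10 = 20 ≡ 1 (mod 19))
For equation 2: M_2 = 19, 19 ≡ 1 (mod 2), inverse of 19 mod 2 is 1 (check: 1 × 1 = 1 ≡ 1 (mod 2))
Combine: y ≡ Σ r_i×M_i×(M_i⁻¹ mod m_i) = 13×2×10 + 1×19×1 = 260 + 19 = 279
279 mod 38 = 13
y ≡ 13 (mod 38)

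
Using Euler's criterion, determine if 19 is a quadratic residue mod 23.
By Euler's criterion: 19^{11} ≡ 22 (mod 23). Since this equals -1 (≡ 22), 19 is not a QR.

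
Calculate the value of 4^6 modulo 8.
6 = 4 + 2 (binary 110). Repeated squaring mod 8: 4^1 ≡ 4; 4^2 ≡ 4² = 16 ≡ 0; 4^4 ≡ 0² = 0 ≡ 0. Multiply: 4^6 = 4^4 × 4^2 ≡ 0 × 0 (mod 8): 0 × 0 = 0 ≡ 0. So 4^6 ≡ 0 (mod 8).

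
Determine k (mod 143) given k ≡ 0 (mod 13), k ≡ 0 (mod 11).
0

Using the Chinese Remainder Theorem:
M = product of moduli = 143
For equation 1: M_1 = 11, 11 ≡ 11 (mod 13), inverse of 11 mod 13 is 6 (check: 11 × 6 = 66 ≡ 1 (mod 13))
For equation 2: M_2 = 13, 13 ≡ 2 (mod 11), inverse of 13 mod 11 is 6 (check: 2 × 6 = 12 ≡ 1 (mod 11))
Combine: k ≡ Σ r_i×M_i×(M_i⁻¹ mod m_i) = 0×11×6 + 0×13×6 = 0 + 0 = 0
0 mod 143 = 0
k ≡ 0 (mod 143)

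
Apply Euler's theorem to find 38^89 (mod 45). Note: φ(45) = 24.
By Euler: 38^{24} ≡ 1 (mod 45) since gcd(38, 45) = 1. 89 = 3×24 + 17. So 38^{89} ≡ 38^{17} ≡ 23 (mod 45)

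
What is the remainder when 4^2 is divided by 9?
2 = 2 (binary 10). Repeated squaring mod 9: 4^1 ≡ 4; 4^2 ≡ 4² = 16 ≡ 7. So 4^2 ≡ 7 (mod 9).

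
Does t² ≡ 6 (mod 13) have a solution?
By Euler's criterion: 6^{6} ≡ 12 (mod 13). Since this equals -1 (≡ 12), 6 is not a QR.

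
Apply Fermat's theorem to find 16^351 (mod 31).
By Fermat: 16^{30} ≡ 1 (mod 31). 351 ≡ 21 (mod 30). So 16^{351} ≡ 16^{21} ≡ 16 (mod 31)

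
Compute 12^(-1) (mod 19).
8

Using Extended Euclidean Algorithm:
gcd(12, 19) = 1
Bezout coefficients: 12 × 8 + 19 × -5 = 1
So 12 × 8 ≡ 1 (mod 19)
The inverse is 8 mod 19 = 8
Verification: 12 × 8 = 96 = 5 × 19 + 1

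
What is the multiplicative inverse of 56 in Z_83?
56^(-1) ≡ 43 (mod 83). Verification: 56 × 43 = 2408 ≡ 1 (mod 83)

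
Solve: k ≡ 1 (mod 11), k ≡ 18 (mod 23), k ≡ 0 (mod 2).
M = 11 × 23 × 2 = 506. M₁ = 46, y₁ ≡ 6 (mod 11). M₂ = 22, y₂ ≡ 22 (mod 23). M₃ = 253, y₃ ≡ 1 (mod 2). k = 1×46×6 + 18×22×22 + 0×253×1 ≡ 386 (mod 506)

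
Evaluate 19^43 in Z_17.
Using Fermat: 19^{16} ≡ 1 (mod 17). 43 ≡ 11 (mod 16). So 19^{43} ≡ 19^{11} ≡ 8 (mod 17)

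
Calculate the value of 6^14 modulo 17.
Using repeated squaring. 14 = 8 + 4 + 2 (binary 1110). Repeated squaring mod 17: 6^1 ≡ 6; 6^2 ≡ 6² = 36 ≡ 2; 6^4 ≡ 2² = 4 ≡ 4; 6^8 ≡ 4² = 16 ≡ 16. Multiply: 6^14 = 6^8 × 6^4 × 6^2 ≡ 16 × 4 × 2 (mod 17): 16 × 4 = 64 ≡ 13; 13 × 2 = 26 ≡ 9. So 6^14 ≡ 9 (mod 17).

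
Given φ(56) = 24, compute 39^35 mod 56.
By Euler: 39^{24} ≡ 1 (mod 56) since gcd(39, 56) = 1. 35 = 1×24 + 11. So 39^{35} ≡ 39^{11} ≡ 23 (mod 56)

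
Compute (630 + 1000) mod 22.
2

(630 + 1000) = 1630
1630 mod 22 = 2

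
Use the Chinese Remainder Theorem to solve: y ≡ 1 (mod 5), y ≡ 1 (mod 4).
M = 5 × 4 = 20. M₁ = 4, y₁ ≡ 4 (mod 5). M₂ = 5, y₂ ≡ 1 (mod 4). y = 1×4×4 + 1×5×1 ≡ 1 (mod 20)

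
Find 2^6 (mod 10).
6 = 4 + 2 (binary 110). Repeated squaring mod 10: 2^1 ≡ 2; 2^2 ≡ 2² = 4 ≡ 4; 2^4 ≡ 4² = 16 ≡ 6. Multiply: 2^6 = 2^4 × 2^2 ≡ 6 × 4 (mod 10): 6 × 4 = 24 ≡ 4. So 2^6 ≡ 4 (mod 10).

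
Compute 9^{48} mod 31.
16

Using successive squaring:
Binary expansion of 48: 110000
Powers of 9 mod 31 (each is the square of the previous):
  9^1 ≡ 9 (mod 31)
  9^2 ≡ 9² = 81 ≡ 19 (mod 31)
  9^4 ≡ 19² = 361 ≡ 20 (mod 31)
  9^8 ≡ 20² = 400 ≡ 28 (mod 31)
  9^16 ≡ 28² = 784 ≡ 9 (mod 31)
  9^32 ≡ 9² = 81 ≡ 19 (mod 31)
48 = 32 + 16, so 9^48 = 9^32 × 9^16 ≡ 19 × 9 (mod 31)
Multiplying step by step:
  19 × 9 = 171 ≡ 16 (mod 31)
Result: 9^48 ≡ 16 (mod 31)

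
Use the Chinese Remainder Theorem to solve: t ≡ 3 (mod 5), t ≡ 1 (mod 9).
M = 5 × 9 = 45. M₁ = 9, y₁ ≡ 4 (mod 5). M₂ = 5, y₂ ≡ 2 (mod 9). t = 3×9×4 + 1×5×2 ≡ 28 (mod 45)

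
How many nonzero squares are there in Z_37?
For prime 37, there are (p-1)/2 = (37-1)/2 = 18 quadratic residues (excluding 0).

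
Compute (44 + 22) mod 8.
2

(44 + 22) = 66
66 mod 8 = 2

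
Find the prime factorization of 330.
2 × 3 × 5 × 11

Divide by primes starting from smallest:
330 ÷ 2 = 165
165 ÷ 3 = 55
55 ÷ 5 = 11
11 ÷ 11 = 1

330 = 2 × 3 × 5 × 11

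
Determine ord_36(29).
Powers of 29 mod 36: 29^1≡29, 29^2≡13, 29^3≡17, 29^4≡25, 29^5≡5, 29^6≡1. Order = 6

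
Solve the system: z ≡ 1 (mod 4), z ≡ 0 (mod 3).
M = 4 × 3 = 12. M₁ = 3, y₁ ≡ 3 (mod 4). M₂ = 4, y₂ ≡ 1 (mod 3). z = 1×3×3 + 0×4×1 ≡ 9 (mod 12)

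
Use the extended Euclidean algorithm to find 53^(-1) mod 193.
Extended GCD: 53(51) + 193(-14) = 1. So 53^(-1) ≡ 51 ≡ 51 (mod 193). Verify: 53 × 51 = 2703 ≡ 1 (mod 193)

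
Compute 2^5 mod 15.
5 = 4 + 1 (binary 101). Repeated squaring mod 15: 2^1 ≡ 2; 2^2 ≡ 2² = 4 ≡ 4; 2^4 ≡ 4² = 16 ≡ 1. Multiply: 2^5 = 2^4 × 2^1 ≡ 1 × 2 (mod 15): 1 × 2 = 2 ≡ 2. So 2^5 ≡ 2 (mod 15).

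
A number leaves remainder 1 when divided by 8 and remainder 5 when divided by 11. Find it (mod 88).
M = 8 × 11 = 88. M₁ = 11, y₁ ≡ 3 (mod 8). M₂ = 8, y₂ ≡ 7 (mod 11). z = 1×11×3 + 5×8×7 ≡ 49 (mod 88)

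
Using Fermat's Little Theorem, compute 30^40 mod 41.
By Fermat's Little Theorem, 30^{40} ≡ 1 (mod 41) since 41 is prime and gcd(30, 41) = 1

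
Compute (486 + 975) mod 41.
26

(486 + 975) = 1461
1461 mod 41 = 26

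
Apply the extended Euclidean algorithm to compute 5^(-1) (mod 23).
Extended GCD: 5(-9) + 23(2) = 1. So 5^(-1) ≡ 14 ≡ 14 (mod 23). Verify: 5 × 14 = 70 ≡ 1 (mod 23)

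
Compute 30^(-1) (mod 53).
23

Using Extended Euclidean Algorithm:
gcd(30, 53) = 1
Bezout coefficients: 30 × 23 + 53 × -13 = 1
So 30 × 23 ≡ 1 (mod 53)
The inverse is 23 mod 53 = 23
Verification: 30 × 23 = 690 = 13 × 53 + 1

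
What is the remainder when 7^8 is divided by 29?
8 = 8 (binary 1000). Repeated squaring mod 29: 7^1 ≡ 7; 7^2 ≡ 7² = 49 ≡ 20; 7^4 ≡ 20² = 400 ≡ 23; 7^8 ≡ 23² = 529 ≡ 7. So 7^8 ≡ 7 (mod 29).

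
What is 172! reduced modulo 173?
By Wilson's theorem, (172)! ≡ -1 ≡ 172 (mod 173)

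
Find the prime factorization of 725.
5^2 × 29

Divide by primes starting from smallest:
725 ÷ 5 = 145
145 ÷ 5 = 29
29 ÷ 29 = 1

725 = 5^2 × 29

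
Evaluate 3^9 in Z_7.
9 = 8 + 1 (binary 1001). Repeated squaring mod 7: 3^1 ≡ 3; 3^2 ≡ 3² = 9 ≡ 2; 3^4 ≡ 2² = 4 ≡ 4; 3^8 ≡ 4² = 16 ≡ 2. Multiply: 3^9 = 3^8 × 3^1 ≡ 2 × 3 (mod 7): 2 × 3 = 6 ≡ 6. So 3^9 ≡ 6 (mod 7).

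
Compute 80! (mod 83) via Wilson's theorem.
(82)! = (80)! × (81) × (82) ≡ -1 (mod 83). So (80)! ≡ -1 × [(82)(81)]^(-1) ≡ 41 (mod 83)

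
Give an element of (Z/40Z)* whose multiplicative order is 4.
3 has order 4 mod 40 since 3^{4} ≡ 1 (mod 40) and no smaller power works.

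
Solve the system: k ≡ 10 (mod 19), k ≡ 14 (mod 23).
M = 19 × 23 = 437. M₁ = 23, y₁ ≡ 5 (mod 19). M₂ = 19, y₂ ≡ 17 (mod 23). k = 10×23×5 + 14×19×17 ≡ 428 (mod 437)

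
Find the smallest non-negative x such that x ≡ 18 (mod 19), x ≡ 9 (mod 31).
474

Using the Chinese Remainder Theorem:
M = product of moduli = 589
For equation 1: M_1 = 31, 31 ≡ 12 (mod 19), inverse of 31 mod 19 is 8 (check: 12 × 8 = 96 ≡ 1 (mod 19))
For equation 2: M_2 = 19, 19 ≡ 19 (mod 31), inverse of 19 mod 31 is 18 (check: 19 × 18 = 342 ≡ 1 (mod 31))
Combine: x ≡ Σ r_i×M_i×(M_i⁻¹ mod m_i) = 18×31×8 + 9×19×18 = 4464 + 3078 = 7542
7542 mod 589 = 474
x ≡ 474 (mod 589)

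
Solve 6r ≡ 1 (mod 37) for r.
6^(-1) ≡ 31 (mod 37). Verification: 6 × 31 = 186 ≡ 1 (mod 37)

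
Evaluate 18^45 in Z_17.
Using Fermat: 18^{16} ≡ 1 (mod 17). 45 ≡ 13 (mod 16). So 18^{45} ≡ 18^{13} ≡ 1 (mod 17)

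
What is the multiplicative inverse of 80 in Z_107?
103

Using Extended Euclidean Algorithm:
gcd(80, 107) = 1
Bezout coefficients: 80 × -4 + 107 × 3 = 1
So 80 × -4 ≡ 1 (mod 107)
The inverse is -4 mod 107 = 103
Verification: 80 × 103 = 8240 = 77 × 107 + 1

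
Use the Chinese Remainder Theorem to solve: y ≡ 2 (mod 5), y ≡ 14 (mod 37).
162

Using the Chinese Remainder Theorem:
M = product of moduli = 185
For equation 1: M_1 = 37, 37 ≡ 2 (mod 5), inverse of 37 mod 5 is 3 (check: 2 × 3 = 6 ≡ 1 (mod 5))
For equation 2: M_2 = 5, 5 ≡ 5 (mod 37), inverse of 5 mod 37 is 15 (check: 5 × 15 = 75 ≡ 1 (mod 37))
Combine: y ≡ Σ r_i×M_i×(M_i⁻¹ mod m_i) = 2×37×3 + 14×5×15 = 222 + 1050 = 1272
1272 mod 185 = 162
y ≡ 162 (mod 185)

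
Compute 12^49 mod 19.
Using Fermat: 12^{18} ≡ 1 (mod 19). 49 ≡ 13 (mod 18). So 12^{49} ≡ 12^{13} ≡ 12 (mod 19)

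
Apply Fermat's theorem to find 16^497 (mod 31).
By Fermat: 16^{30} ≡ 1 (mod 31). 497 ≡ 17 (mod 30). So 16^{497} ≡ 16^{17} ≡ 8 (mod 31)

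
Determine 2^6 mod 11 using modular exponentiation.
6 = 4 + 2 (binary 110). Repeated squaring mod 11: 2^1 ≡ 2; 2^2 ≡ 2² = 4 ≡ 4; 2^4 ≡ 4² = 16 ≡ 5. Multiply: 2^6 = 2^4 × 2^2 ≡ 5 × 4 (mod 11): 5 × 4 = 20 ≡ 9. So 2^6 ≡ 9 (mod 11).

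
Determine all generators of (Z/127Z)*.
Primitive roots mod 127: {3, 6, 7, 12, 14, 23, 29, 39, 43, 45, 46, 48, 53, 55, 56, 57, 58, 65, 67, 78, 83, 85, 86, 91, 92, 93, 96, 97, 101, 106, 109, 110, 112, 114, 116, 118}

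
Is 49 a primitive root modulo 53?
No

To verify, check if 49^(52/q) ≢ 1 (mod 53) for each prime divisor q of 52
Divisors of 52 = 52: [1, 2, 4, 13, 26, 52]
  49^(52/2) = 49^26 ≡ 1 (mod 53)
  49^(52/13) = 49^4 ≡ 44 (mod 53)
Conclusion: 49 is not a primitive root modulo 53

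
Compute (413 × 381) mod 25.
3

(413 × 381) = 157353
157353 mod 25 = 3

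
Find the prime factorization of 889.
7 × 127

Divide by primes starting from smallest:
889 ÷ 7 = 127
127 ÷ 127 = 1

889 = 7 × 127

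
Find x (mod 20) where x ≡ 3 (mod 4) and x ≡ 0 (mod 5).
M = 4 × 5 = 20. M₁ = 5, y₁ ≡ 1 (mod 4). M₂ = 4, y₂ ≡ 4 (mod 5). x = 3×5×1 + 0×4×4 ≡ 15 (mod 20)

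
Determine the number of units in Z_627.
360

Prime factorization: 627 = 3 × 11 × 19
Using the formula φ(n) = n × Π(1 - 1/p) for each prime factor p:
φ(627) = 627 × (1 - 1/3) × (1 - 1/11) × (1 - 1/19)
φ(627) = 360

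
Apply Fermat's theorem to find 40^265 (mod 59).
By Fermat: 40^{58} ≡ 1 (mod 59). 265 = 4×58 + 33. So 40^{265} ≡ 40^{33} ≡ 10 (mod 59)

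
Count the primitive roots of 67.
20

The number of primitive roots modulo p is φ(p-1) = φ(66)
φ(66) = 20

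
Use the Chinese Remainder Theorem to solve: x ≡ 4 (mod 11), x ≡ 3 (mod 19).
136

Using the Chinese Remainder Theorem:
M = product of moduli = 209
For equation 1: M_1 = 19, 19 ≡ 8 (mod 11), inverse of 19 mod 11 is 7 (check: 8 × 7 = 56 ≡ 1 (mod 11))
For equation 2: M_2 = 11, 11 ≡ 11 (mod 19), inverse of 11 mod 19 is 7 (check: 11 × 7 = 77 ≡ 1 (mod 19))
Combine: x ≡ Σ r_i×M_i×(M_i⁻¹ mod m_i) = 4×19×7 + 3×11×7 = 532 + 231 = 763
763 mod 209 = 136
x ≡ 136 (mod 209)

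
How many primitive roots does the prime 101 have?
Number of primitive roots mod 101 = φ(100) = 40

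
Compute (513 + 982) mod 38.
13

(513 + 982) = 1495
1495 mod 38 = 13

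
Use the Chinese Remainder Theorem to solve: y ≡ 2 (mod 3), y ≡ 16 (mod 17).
50

Using the Chinese Remainder Theorem:
M = product of moduli = 51
For equation 1: M_1 = 17, 17 ≡ 2 (mod 3), inverse of 17 mod 3 is 2 (check: 2 × 2 = 4 ≡ 1 (mod 3))
For equation 2: M_2 = 3, 3 ≡ 3 (mod 17), inverse of 3 mod 17 is 6 (check: 3 × 6 = 18 ≡ 1 (mod 17))
Combine: y ≡ Σ r_i×M_i×(M_i⁻¹ mod m_i) = 2×17×2 + 16×3×6 = 68 + 288 = 356
356 mod 51 = 50
y ≡ 50 (mod 51)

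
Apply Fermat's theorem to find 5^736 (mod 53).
By Fermat: 5^{52} ≡ 1 (mod 53). 736 ≡ 8 (mod 52). So 5^{736} ≡ 5^{8} ≡ 15 (mod 53)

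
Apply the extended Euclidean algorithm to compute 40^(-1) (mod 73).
Extended GCD: 40(-31) + 73(17) = 1. So 40^(-1) ≡ 42 ≡ 42 (mod 73). Verify: 40 × 42 = 1680 ≡ 1 (mod 73)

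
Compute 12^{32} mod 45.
36

Using successive squaring:
Binary expansion of 32: 100000
Powers of 12 mod 45 (each is the square of the previous):
  12^1 ≡ 12 (mod 45)
  12^2 ≡ 12² = 144 ≡ 9 (mod 45)
  12^4 ≡ 9² = 81 ≡ 36 (mod 45)
  12^8 ≡ 36² = 1296 ≡ 36 (mod 45)
  12^16 ≡ 36² = 1296 ≡ 36 (mod 45)
  12^32 ≡ 36² = 1296 ≡ 36 (mod 45)
32 is a power of 2, so 12^32 is the last square: ≡ 36 (mod 45)
Result: 12^32 ≡ 36 (mod 45)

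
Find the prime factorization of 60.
2^2 × 3 × 5

Divide by primes starting from smallest:
60 ÷ 2 = 30
30 ÷ 2 = 15
15 ÷ 3 = 5
5 ÷ 5 = 1

60 = 2^2 × 3 × 5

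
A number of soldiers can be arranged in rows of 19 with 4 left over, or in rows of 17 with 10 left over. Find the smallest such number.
M = 19 × 17 = 323. M₁ = 17, y₁ ≡ 9 (mod 19). M₂ = 19, y₂ ≡ 9 (mod 17). m = 4×17×9 + 10×19×9 ≡ 61 (mod 323). The smallest positive such number is 61.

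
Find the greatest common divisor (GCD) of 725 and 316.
1

Using the Euclidean algorithm:
725 = 2 × 316 + 93
316 = 3 × 93 + 37
93 = 2 × 37 + 19
37 = 1 × 19 + 18
19 = 1 × 18 + 1
18 = 18 × 1 + 0

GCD(725, 316) = 1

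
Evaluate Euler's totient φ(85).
64

Prime factorization: 85 = 5 × 17
Using the formula φ(n) = n × Π(1 - 1/p) for each prime factor p:
φ(85) = 85 × (1 - 1/5) × (1 - 1/17)
φ(85) = 64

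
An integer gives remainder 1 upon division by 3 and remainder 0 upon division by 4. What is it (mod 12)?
M = 3 × 4 = 12. M₁ = 4, y₁ ≡ 1 (mod 3). M₂ = 3, y₂ ≡ 3 (mod 4). m = 1×4×1 + 0×3×3 ≡ 4 (mod 12). The smallest positive such number is 4.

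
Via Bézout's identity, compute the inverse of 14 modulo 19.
Extended GCD: 14(-4) + 19(3) = 1. So 14^(-1) ≡ 15 ≡ 15 (mod 19). Verify: 14 × 15 = 210 ≡ 1 (mod 19)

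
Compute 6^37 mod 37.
Using Fermat: 6^{36} ≡ 1 (mod 37). 37 ≡ 1 (mod 36). So 6^{37} ≡ 6^{1} ≡ 6 (mod 37)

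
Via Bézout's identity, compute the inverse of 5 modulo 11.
Extended GCD: 5(-2) + 11(1) = 1. So 5^(-1) ≡ 9 ≡ 9 (mod 11). Verify: 5 × 9 = 45 ≡ 1 (mod 11)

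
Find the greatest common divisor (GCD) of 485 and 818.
1

Using the Euclidean algorithm:
485 = 0 × 818 + 485
818 = 1 × 485 + 333
485 = 1 × 333 + 152
333 = 2 × 152 + 29
152 = 5 × 29 + 7
29 = 4 × 7 + 1
7 = 7 × 1 + 0

GCD(485, 818) = 1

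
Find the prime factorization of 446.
2 × 223

Divide by primes starting from smallest:
446 ÷ 2 = 223
223 ÷ 223 = 1

446 = 2 × 223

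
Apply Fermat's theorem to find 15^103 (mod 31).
By Fermat: 15^{30} ≡ 1 (mod 31). 103 = 3×30 + 13. So 15^{103} ≡ 15^{13} ≡ 27 (mod 31)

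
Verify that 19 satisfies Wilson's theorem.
(18)! mod 19 = 18. Since this equals -1 (mod 19), Wilson confirms 19 is prime.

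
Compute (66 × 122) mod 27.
6

(66 × 122) = 8052
8052 mod 27 = 6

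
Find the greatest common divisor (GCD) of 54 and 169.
1

Using the Euclidean algorithm:
54 = 0 × 169 + 54
169 = 3 × 54 + 7
54 = 7 × 7 + 5
7 = 1 × 5 + 2
5 = 2 × 2 + 1
2 = 2 × 1 + 0

GCD(54, 169) = 1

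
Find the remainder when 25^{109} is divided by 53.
By Fermat: 25^{52} ≡ 1 (mod 53). 109 = 2×52 + 5. So 25^{109} ≡ 25^{5} ≡ 4 (mod 53)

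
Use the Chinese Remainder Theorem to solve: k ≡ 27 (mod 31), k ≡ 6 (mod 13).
58

Using the Chinese Remainder Theorem:
M = product of moduli = 403
For equation 1: M_1 = 13, 13 ≡ 13 (mod 31), inverse of 13 mod 31 is 12 (check: 13 × 12 = 156 ≡ 1 (mod 31))
For equation 2: M_2 = 31, 31 ≡ 5 (mod 13), inverse of 31 mod 13 is 8 (check: 5 × 8 = 40 ≡ 1 (mod 13))
Combine: k ≡ Σ r_i×M_i×(M_i⁻¹ mod m_i) = 27×13×12 + 6×31×8 = 4212 + 1488 = 5700
5700 mod 403 = 58
k ≡ 58 (mod 403)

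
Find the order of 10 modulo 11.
Powers of 10 mod 11: 10^1≡10, 10^2≡1. Order = 2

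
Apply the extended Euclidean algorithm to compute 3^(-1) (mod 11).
Extended GCD: 3(4) + 11(-1) = 1. So 3^(-1) ≡ 4 ≡ 4 (mod 11). Verify: 3 × 4 = 12 ≡ 1 (mod 11)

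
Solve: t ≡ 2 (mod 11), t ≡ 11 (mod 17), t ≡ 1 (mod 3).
M = 11 × 17 × 3 = 561. M₁ = 51, y₁ ≡ 8 (mod 11). M₂ = 33, y₂ ≡ 16 (mod 17). M₃ = 187, y₃ ≡ 1 (mod 3). t = 2×51×8 + 11×33×16 + 1×187×1 ≡ 79 (mod 561)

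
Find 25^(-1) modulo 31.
5

Using Extended Euclidean Algorithm:
gcd(25, 31) = 1
Bezout coefficients: 25 × 5 + 31 × -4 = 1
So 25 × 5 ≡ 1 (mod 31)
The inverse is 5 mod 31 = 5
Verification: 25 × 5 = 125 = 4 × 31 + 1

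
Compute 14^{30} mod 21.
7

Using successive squaring:
Binary expansion of 30: 11110
Powers of 14 mod 21 (each is the square of the previous):
  14^1 ≡ 14 (mod 21)
  14^2 ≡ 14² = 196 ≡ 7 (mod 21)
  14^4 ≡ 7² = 49 ≡ 7 (mod 21)
  14^8 ≡ 7² = 49 ≡ 7 (mod 21)
  14^16 ≡ 7² = 49 ≡ 7 (mod 21)
30 = 16 + 8 + 4 + 2, so 14^30 = 14^16 × 14^8 × 14^4 × 14^2 ≡ 7 × 7 × 7 × 7 (mod 21)
Multiplying step by step:
  7 × 7 = 49 ≡ 7 (mod 21)
  7 × 7 = 49 ≡ 7 (mod 21)
  7 × 7 = 49 ≡ 7 (mod 21)
Result: 14^30 ≡ 7 (mod 21)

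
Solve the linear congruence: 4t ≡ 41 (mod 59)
25

Since gcd(4, 59) = 1 divides 41, a solution exists.
Multiply both sides by the inverse of 4 mod 59:
  4^(-1) mod 59 = 15
  x ≡ 15 × 41 ≡ 615 ≡ 25 (mod 59)
Verification: 4 × 25 = 100 = 1 × 59 + 41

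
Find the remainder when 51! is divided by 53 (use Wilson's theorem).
(52)! = (51)! × (52) ≡ -1 (mod 53). So (51)! ≡ -1 × (52)^(-1) ≡ (-1)×(-1) = 1 (mod 53)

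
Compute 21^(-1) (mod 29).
21^(-1) ≡ 18 (mod 29). Verification: 21 × 18 = 378 ≡ 1 (mod 29)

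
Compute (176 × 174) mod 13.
9

(176 × 174) = 30624
30624 mod 13 = 9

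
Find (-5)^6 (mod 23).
(-5) ≡ 18 (mod 23). 6 = 4 + 2 (binary 110). Repeated squaring mod 23: 18^1 ≡ 18; 18^2 ≡ 18² = 324 ≡ 2; 18^4 ≡ 2² = 4 ≡ 4. Multiply: (-5)^6 ≡ 18^4 × 18^2 ≡ 4 × 2 (mod 23): 4 × 2 = 8 ≡ 8. So (-5)^6 ≡ 8 (mod 23).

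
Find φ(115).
88

Prime factorization: 115 = 5 × 23
Using the formula φ(n) = n × Π(1 - 1/p) for each prime factor p:
φ(115) = 115 × (1 - 1/5) × (1 - 1/23)
φ(115) = 88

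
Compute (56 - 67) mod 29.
18

(56 - 67) = -11
-11 mod 29 = 18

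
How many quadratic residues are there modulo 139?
For prime 139, there are (p-1)/2 = (139-1)/2 = 69 quadratic residues (excluding 0).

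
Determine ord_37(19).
Powers of 19 mod 37: 19^1≡19, 19^2≡28, 19^3≡14, 19^4≡7, 19^5≡22, 19^6≡11, 19^7≡24, 19^8≡12, 19^9≡6, 19^10≡3, 19^11≡20, 19^12≡10, 19^13≡5, 19^14≡21, 19^15≡29, 19^16≡33, 19^17≡35, 19^18≡36, 19^19≡18, 19^20≡9, 19^21≡23, 19^22≡30, 19^23≡15, 19^24≡26, 19^25≡13, 19^26≡25, 19^27≡31, 19^28≡34, 19^29≡17, 19^30≡27, 19^31≡32, 19^32≡16, 19^33≡8, 19^34≡4, 19^35≡2, 19^36≡1. Order = 36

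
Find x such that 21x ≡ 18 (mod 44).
26

Since gcd(21, 44) = 1 divides 18, a solution exists.
Multiply both sides by the inverse of 21 mod 44:
  21^(-1) mod 44 = 21
  x ≡ 21 × 18 ≡ 378 ≡ 26 (mod 44)
Verification: 21 × 26 = 546 = 12 × 44 + 18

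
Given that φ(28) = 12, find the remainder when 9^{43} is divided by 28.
By Euler: 9^{12} ≡ 1 (mod 28) since gcd(9, 28) = 1. 43 = 3×12 + 7. So 9^{43} ≡ 9^{7} ≡ 9 (mod 28)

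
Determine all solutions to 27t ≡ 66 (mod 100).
58

Since gcd(27, 100) = 1 divides 66, a solution exists.
Multiply both sides by the inverse of 27 mod 100:
  27^(-1) mod 100 = 63
  x ≡ 63 × 66 ≡ 4158 ≡ 58 (mod 100)
Verification: 27 × 58 = 1566 = 15 × 100 + 66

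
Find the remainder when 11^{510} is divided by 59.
By Fermat: 11^{58} ≡ 1 (mod 59). 510 = 8×58 + 46. So 11^{510} ≡ 11^{46} ≡ 45 (mod 59)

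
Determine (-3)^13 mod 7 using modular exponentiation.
Using Fermat: (-3)^{6} ≡ 1 (mod 7). 13 ≡ 1 (mod 6). So (-3)^{13} ≡ (-3)^{1} ≡ 4 (mod 7)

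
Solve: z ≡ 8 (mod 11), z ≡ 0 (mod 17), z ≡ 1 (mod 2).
M = 11 × 17 × 2 = 374. M₁ = 34, y₁ ≡ 1 (mod 11). M₂ = 22, y₂ ≡ 7 (mod 17). M₃ = 187, y₃ ≡ 1 (mod 2). z = 8×34×1 + 0×22×7 + 1×187×1 ≡ 85 (mod 374)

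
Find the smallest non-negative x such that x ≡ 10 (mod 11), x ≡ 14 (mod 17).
65

Using the Chinese Remainder Theorem:
M = product of moduli = 187
For equation 1: M_1 = 17, 17 ≡ 6 (mod 11), inverse of 17 mod 11 is 2 (check: 6 × 2 = 12 ≡ 1 (mod 11))
For equation 2: M_2 = 11, 11 ≡ 11 (mod 17), inverse of 11 mod 17 is 14 (check: 11 × 14 = 154 ≡ 1 (mod 17))
Combine: x ≡ Σ r_i×M_i×(M_i⁻¹ mod m_i) = 10×17×2 + 14×11×14 = 340 + 2156 = 2496
2496 mod 187 = 65
x ≡ 65 (mod 187)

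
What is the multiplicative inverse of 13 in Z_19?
13^(-1) ≡ 3 (mod 19). Verification: 13 × 3 = 39 ≡ 1 (mod 19)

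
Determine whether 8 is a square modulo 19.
By Euler's criterion: 8^{9} ≡ 18 (mod 19). Since this equals -1 (≡ 18), 8 is not a QR.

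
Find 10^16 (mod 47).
Using repeated squaring. 16 = 16 (binary 10000). Repeated squaring mod 47: 10^1 ≡ 10; 10^2 ≡ 10² = 100 ≡ 6; 10^4 ≡ 6² = 36 ≡ 36; 10^8 ≡ 36² = 1296 ≡ 27; 10^16 ≡ 27² = 729 ≡ 24. So 10^16 ≡ 24 (mod 47).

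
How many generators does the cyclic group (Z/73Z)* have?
24

The number of primitive roots modulo p is φ(p-1) = φ(72)
φ(72) = 24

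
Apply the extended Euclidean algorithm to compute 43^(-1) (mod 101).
Extended GCD: 43(47) + 101(-20) = 1. So 43^(-1) ≡ 47 ≡ 47 (mod 101). Verify: 43 × 47 = 2021 ≡ 1 (mod 101)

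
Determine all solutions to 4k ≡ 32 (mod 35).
8

Since gcd(4, 35) = 1 divides 32, a solution exists.
Multiply both sides by the inverse of 4 mod 35:
  4^(-1) mod 35 = 9
  x ≡ 9 × 32 ≡ 288 ≡ 8 (mod 35)
Verification: 4 × 8 = 32 = 0 × 35 + 32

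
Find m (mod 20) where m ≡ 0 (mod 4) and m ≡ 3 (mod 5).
M = 4 × 5 = 20. M₁ = 5, y₁ ≡ 1 (mod 4). M₂ = 4, y₂ ≡ 4 (mod 5). m = 0×5×1 + 3×4×4 ≡ 8 (mod 20)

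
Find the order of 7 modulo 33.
Powers of 7 mod 33: 7^1≡7, 7^2≡16, 7^3≡13, 7^4≡25, 7^5≡10, 7^6≡4, 7^7≡28, 7^8≡31, 7^9≡19, 7^10≡1. Order = 10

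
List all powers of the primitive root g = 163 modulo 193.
g^1, g^2, ..., g^{192} mod 193: {163, 128, 20, 172, 51, 14, 159, 55, 87, 92, 135, 3, 103, 191, 60, 130, 153, 42, 91, 165, 68, 83, 19, 9, 116, 187, 180, 4, 73, 126, 80, 109, 11, 56, 57, 27, 155, 175, 154, 12, 26, 185, 47, 134, 33, 168, 171, 81, 79, 139, 76, 36, 78, 169, 141, 16, 99, 118, 127, 50, 44, 31, 35, 108, 41, 121, 37, 48, 104, 161, 188, 150, 132, 93, 105, 131, 123, 170, 111, 144, 119, 97, 178, 64, 10, 86, 122, 7, 176, 124, 140, 46, 164, 98, 148, 192, 30, 65, 173, 21, 142, 179, 34, 138, 106, 101, 58, 190, 90, 2, 133, 63, 40, 151, 102, 28, 125, 110, 174, 184, 77, 6, 13, 189, 120, 67, 113, 84, 182, 137, 136, 166, 38, 18, 39, 181, 167, 8, 146, 59, 160, 25, 22, 112, 114, 54, 117, 157, 115, 24, 52, 177, 94, 75, 66, 143, 149, 162, 158, 85, 152, 72, 156, 145, 89, 32, 5, 43, 61, 100, 88, 62, 70, 23, 82, 49, 74, 96, 15, 129, 183, 107, 71, 186, 17, 69, 53, 147, 29, 95, 45, 1}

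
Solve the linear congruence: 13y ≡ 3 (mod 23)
2

Since gcd(13, 23) = 1 divides 3, a solution exists.
Multiply both sides by the inverse of 13 mod 23:
  13^(-1) mod 23 = 16
  x ≡ 16 × 3 ≡ 48 ≡ 2 (mod 23)
Verification: 13 × 2 = 26 = 1 × 23 + 3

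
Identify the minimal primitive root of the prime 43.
p - 1 = 42 has prime divisors 2, 3, 7. h is a primitive root mod 43 iff h^(42/q) ≢ 1 (mod 43) for each such q.
h = 2: 2^21 ≡ 42, 2^14 ≡ 1, 2^6 ≡ 21 (mod 43); 2^14 ≡ 1, so not a primitive root.
h = 3: 3^21 ≡ 42, 3^14 ≡ 36, 3^6 ≡ 41 (mod 43); none is 1, so 3 has order 42 and is a primitive root.
The smallest primitive root mod 43 is g = 3.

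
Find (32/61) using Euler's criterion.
(32/61) = 32^{30} mod 61 = -1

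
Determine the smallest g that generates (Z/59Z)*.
2

A primitive root g modulo p has order p-1 = 58
Prime divisors of 58: [2, 29]
g is a primitive root iff g^(58/q) ≢ 1 (mod 59) for each prime divisor q
Testing small values:
  g = 2: 2^29 ≡ 58, 2^2 ≡ 4 (mod 59) → none is 1, primitive root!
The smallest primitive root is 2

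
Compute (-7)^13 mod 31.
Using repeated squaring. (-7) ≡ 24 (mod 31). 13 = 8 + 4 + 1 (binary 1101). Repeated squaring mod 31: 24^1 ≡ 24; 24^2 ≡ 24² = 576 ≡ 18; 24^4 ≡ 18² = 324 ≡ 14; 24^8 ≡ 14² = 196 ≡ 10. Multiply: (-7)^13 ≡ 24^8 × 24^4 × 24^1 ≡ 10 × 14 × 24 (mod 31): 10 × 14 = 140 ≡ 16; 16 × 24 = 384 ≡ 12. So (-7)^13 ≡ 12 (mod 31).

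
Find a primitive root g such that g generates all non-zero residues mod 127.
p - 1 = 126 has prime divisors 2, 3, 7. h is a primitive root mod 127 iff h^(126/q) ≢ 1 (mod 127) for each such q.
h = 2: 2^63 ≡ 1, 2^42 ≡ 1, 2^18 ≡ 16 (mod 127); 2^63 ≡ 1, so not a primitive root.
h = 3: 3^63 ≡ 126, 3^42 ≡ 107, 3^18 ≡ 4 (mod 127); none is 1, so 3 has order 126 and is a primitive root.
The smallest primitive root mod 127 is g = 3.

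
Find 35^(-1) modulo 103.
53

Using Extended Euclidean Algorithm:
gcd(35, 103) = 1
Bezout coefficients: 35 × -50 + 103 × 17 = 1
So 35 × -50 ≡ 1 (mod 103)
The inverse is -50 mod 103 = 53
Verification: 35 × 53 = 1855 = 18 × 103 + 1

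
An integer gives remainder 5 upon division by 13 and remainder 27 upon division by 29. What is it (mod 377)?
M = 13 × 29 = 377. M₁ = 29, y₁ ≡ 9 (mod 13). M₂ = 13, y₂ ≡ 9 (mod 29). m = 5×29×9 + 27×13×9 ≡ 317 (mod 377). The smallest positive such number is 317.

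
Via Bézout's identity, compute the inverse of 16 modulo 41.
Extended GCD: 16(18) + 41(-7) = 1. So 16^(-1) ≡ 18 ≡ 18 (mod 41). Verify: 16 × 18 = 288 ≡ 1 (mod 41)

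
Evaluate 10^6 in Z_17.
6 = 4 + 2 (binary 110). Repeated squaring mod 17: 10^1 ≡ 10; 10^2 ≡ 10² = 100 ≡ 15; 10^4 ≡ 15² = 225 ≡ 4. Multiply: 10^6 = 10^4 × 10^2 ≡ 4 × 15 (mod 17): 4 × 15 = 60 ≡ 9. So 10^6 ≡ 9 (mod 17).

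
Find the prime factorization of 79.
79

Divide by primes starting from smallest:
79 ÷ 79 = 1

79 = 79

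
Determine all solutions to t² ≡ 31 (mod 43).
The square roots of 31 mod 43 are 17 and 26. Verify: 17² = 289 ≡ 31 (mod 43)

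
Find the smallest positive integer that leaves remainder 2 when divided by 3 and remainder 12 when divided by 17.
M = 3 × 17 = 51. M₁ = 17, y₁ ≡ 2 (mod 3). M₂ = 3, y₂ ≡ 6 (mod 17). m = 2×17×2 + 12×3×6 ≡ 29 (mod 51). The smallest positive such number is 29.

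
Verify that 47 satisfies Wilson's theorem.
(46)! mod 47 = 46. Since this equals -1 (mod 47), Wilson confirms 47 is prime.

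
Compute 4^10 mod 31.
10 = 8 + 2 (binary 1010). Repeated squaring mod 31: 4^1 ≡ 4; 4^2 ≡ 4² = 16 ≡ 16; 4^4 ≡ 16² = 256 ≡ 8; 4^8 ≡ 8² = 64 ≡ 2. Multiply: 4^10 = 4^8 × 4^2 ≡ 2 × 16 (mod 31): 2 × 16 = 32 ≡ 1. So 4^10 ≡ 1 (mod 31).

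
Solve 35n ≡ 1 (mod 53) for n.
50

Using Extended Euclidean Algorithm:
gcd(35, 53) = 1
Bezout coefficients: 35 × -3 + 53 × 2 = 1
So 35 × -3 ≡ 1 (mod 53)
The inverse is -3 mod 53 = 50
Verification: 35 × 50 = 1750 = 33 × 53 + 1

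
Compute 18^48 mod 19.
Using Fermat: 18^{18} ≡ 1 (mod 19). 48 ≡ 12 (mod 18). So 18^{48} ≡ 18^{12} ≡ 1 (mod 19)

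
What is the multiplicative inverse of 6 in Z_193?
6^(-1) ≡ 161 (mod 193). Verification: 6 × 161 = 966 ≡ 1 (mod 193)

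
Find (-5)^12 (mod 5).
Using repeated squaring. (-5) ≡ 0 (mod 5). 12 = 8 + 4 (binary 1100). Repeated squaring mod 5: 0^1 ≡ 0; 0^2 ≡ 0² = 0 ≡ 0; 0^4 ≡ 0² = 0 ≡ 0; 0^8 ≡ 0² = 0 ≡ 0. Multiply: (-5)^12 ≡ 0^8 × 0^4 ≡ 0 × 0 (mod 5): 0 × 0 = 0 ≡ 0. So (-5)^12 ≡ 0 (mod 5).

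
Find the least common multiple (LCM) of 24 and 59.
1416

First find GCD(24, 59) using the Euclidean algorithm:
24 = 0 × 59 + 24
59 = 2 × 24 + 11
24 = 2 × 11 + 2
11 = 5 × 2 + 1
2 = 2 × 1 + 0
GCD(24, 59) = 1

LCM formula: LCM(a, b) = (a × b) / GCD(a, b)
LCM(24, 59) = (24 × 59) / 1
LCM(24, 59) = 1416 / 1
LCM(24, 59) = 1416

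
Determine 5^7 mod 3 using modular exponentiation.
5 ≡ 2 (mod 3). 7 = 4 + 2 + 1 (binary 111). Repeated squaring mod 3: 2^1 ≡ 2; 2^2 ≡ 2² = 4 ≡ 1; 2^4 ≡ 1² = 1 ≡ 1. Multiply: 5^7 ≡ 2^4 × 2^2 × 2^1 ≡ 1 × 1 × 2 (mod 3): 1 × 1 = 1 ≡ 1; 1 × 2 = 2 ≡ 2. So 5^7 ≡ 2 (mod 3).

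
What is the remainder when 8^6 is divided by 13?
6 = 4 + 2 (binary 110). Repeated squaring mod 13: 8^1 ≡ 8; 8^2 ≡ 8² = 64 ≡ 12; 8^4 ≡ 12² = 144 ≡ 1. Multiply: 8^6 = 8^4 × 8^2 ≡ 1 × 12 (mod 13): 1 × 12 = 12 ≡ 12. So 8^6 ≡ 12 (mod 13).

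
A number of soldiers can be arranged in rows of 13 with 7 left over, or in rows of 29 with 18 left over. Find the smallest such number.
M = 13 × 29 = 377. M₁ = 29, y₁ ≡ 9 (mod 13). M₂ = 13, y₂ ≡ 9 (mod 29). k = 7×29×9 + 18×13×9 ≡ 163 (mod 377). The smallest positive such number is 163.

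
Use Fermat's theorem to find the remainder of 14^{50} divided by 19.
9

By Fermat's Little Theorem, a^(p-1) ≡ 1 (mod p) for prime p and gcd(a, p) = 1
Here p = 19, so 14^18 ≡ 1 (mod 19)
We can reduce the exponent: 50 mod 18 = 14
So 14^50 ≡ 14^14 (mod 19)
Computing: 14^14 mod 19 = 9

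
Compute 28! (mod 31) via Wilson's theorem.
(30)! = (28)! × (29) × (30) ≡ -1 (mod 31). So (28)! ≡ -1 × [(30)(29)]^(-1) ≡ 15 (mod 31)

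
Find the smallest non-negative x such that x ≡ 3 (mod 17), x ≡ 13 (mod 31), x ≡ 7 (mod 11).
5562

Using the Chinese Remainder Theorem:
M = product of moduli = 5797
For equation 1: M_1 = 341, 341 ≡ 1 (mod 17), inverse of 341 mod 17 is 1 (check: 1 × 1 = 1 ≡ 1 (mod 17))
For equation 2: M_2 = 187, 187 ≡ 1 (mod 31), inverse of 187 mod 31 is 1 (check: 1 × 1 = 1 ≡ 1 (mod 31))
For equation 3: M_3 = 527, 527 ≡ 10 (mod 11), inverse of 527 mod 11 is 10 (check: 10 × 10 = 100 ≡ 1 (mod 11))
Combine: x ≡ Σ r_i×M_i×(M_i⁻¹ mod m_i) = 3×341×1 + 13×187×1 + 7×527×10 = 1023 + 2431 + 36890 = 40344
40344 mod 5797 = 5562
x ≡ 5562 (mod 5797)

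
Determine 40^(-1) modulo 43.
40^(-1) ≡ 14 (mod 43). Verification: 40 × 14 = 560 ≡ 1 (mod 43)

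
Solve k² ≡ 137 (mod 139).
The square roots of 137 mod 139 are 89 and 50. Verify: 89² = 7921 ≡ 137 (mod 139)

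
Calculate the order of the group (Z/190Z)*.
72

Prime factorization: 190 = 2 × 5 × 19
Using the formula φ(n) = n × Π(1 - 1/p) for each prime factor p:
φ(190) = 190 × (1 - 1/2) × (1 - 1/5) × (1 - 1/19)
φ(190) = 72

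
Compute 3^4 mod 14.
4 = 4 (binary 100). Repeated squaring mod 14: 3^1 ≡ 3; 3^2 ≡ 3² = 9 ≡ 9; 3^4 ≡ 9² = 81 ≡ 11. So 3^4 ≡ 11 (mod 14).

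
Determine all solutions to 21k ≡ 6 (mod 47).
7

Since gcd(21, 47) = 1 divides 6, a solution exists.
Multiply both sides by the inverse of 21 mod 47:
  21^(-1) mod 47 = 9
  x ≡ 9 × 6 ≡ 54 ≡ 7 (mod 47)
Verification: 21 × 7 = 147 = 3 × 47 + 6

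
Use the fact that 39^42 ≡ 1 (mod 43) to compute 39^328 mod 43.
By Fermat: 39^{42} ≡ 1 (mod 43). 328 = 7×42 + 34. So 39^{328} ≡ 39^{34} ≡ 11 (mod 43)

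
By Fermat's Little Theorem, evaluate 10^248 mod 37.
By Fermat: 10^{36} ≡ 1 (mod 37). 248 ≡ 32 (mod 36). So 10^{248} ≡ 10^{32} ≡ 26 (mod 37)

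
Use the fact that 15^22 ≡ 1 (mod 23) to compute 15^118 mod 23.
By Fermat: 15^{22} ≡ 1 (mod 23). 118 = 5×22 + 8. So 15^{118} ≡ 15^{8} ≡ 4 (mod 23)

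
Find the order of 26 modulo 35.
Powers of 26 mod 35: 26^1≡26, 26^2≡11, 26^3≡6, 26^4≡16, 26^5≡31, 26^6≡1. Order = 6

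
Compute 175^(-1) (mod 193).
175^(-1) ≡ 75 (mod 193). Verification: 175 × 75 = 13125 ≡ 1 (mod 193)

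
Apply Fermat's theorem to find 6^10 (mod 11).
By Fermat's Little Theorem, 6^{10} ≡ 1 (mod 11) since 11 is prime and gcd(6, 11) = 1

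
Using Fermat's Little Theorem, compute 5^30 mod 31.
By Fermat's Little Theorem, 5^{30} ≡ 1 (mod 31) since 31 is prime and gcd(5, 31) = 1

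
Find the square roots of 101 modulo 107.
The square roots of 101 mod 107 are 23 and 84. Verify: 23² = 529 ≡ 101 (mod 107)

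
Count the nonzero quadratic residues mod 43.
For prime 43, there are (p-1)/2 = (43-1)/2 = 21 quadratic residues (excluding 0).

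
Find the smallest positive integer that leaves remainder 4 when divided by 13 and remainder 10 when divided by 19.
M = 13 × 19 = 247. M₁ = 19, y₁ ≡ 11 (mod 13). M₂ = 13, y₂ ≡ 3 (mod 19). m = 4×19×11 + 10×13×3 ≡ 238 (mod 247). The smallest positive such number is 238.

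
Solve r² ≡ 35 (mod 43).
The square roots of 35 mod 43 are 11 and 32. Verify: 11² = 121 ≡ 35 (mod 43)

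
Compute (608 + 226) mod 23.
6

(608 + 226) = 834
834 mod 23 = 6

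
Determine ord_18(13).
Powers of 13 mod 18: 13^1≡13, 13^2≡7, 13^3≡1. Order = 3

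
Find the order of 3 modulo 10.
Powers of 3 mod 10: 3^1≡3, 3^2≡9, 3^3≡7, 3^4≡1. Order = 4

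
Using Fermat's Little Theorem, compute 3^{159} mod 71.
58

By Fermat's Little Theorem, a^(p-1) ≡ 1 (mod p) for prime p and gcd(a, p) = 1
Here p = 71, so 3^70 ≡ 1 (mod 71)
We can reduce the exponent: 159 mod 70 = 19
So 3^159 ≡ 3^19 (mod 71)
Computing: 3^19 mod 71 = 58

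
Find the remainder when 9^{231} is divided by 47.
By Fermat: 9^{46} ≡ 1 (mod 47). 231 = 5×46 + 1. So 9^{231} ≡ 9^{1} ≡ 9 (mod 47)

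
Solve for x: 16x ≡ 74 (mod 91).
16

Since gcd(16, 91) = 1 divides 74, a solution exists.
Multiply both sides by the inverse of 16 mod 91:
  16^(-1) mod 91 = 74
  x ≡ 74 × 74 ≡ 5476 ≡ 16 (mod 91)
Verification: 16 × 16 = 256 = 2 × 91 + 74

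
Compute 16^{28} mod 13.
3

Using successive squaring:
Binary expansion of 28: 11100
Powers of 16 mod 13 (each is the square of the previous):
  16^1 ≡ 3 (mod 13)
  16^2 ≡ 3² = 9 ≡ 9 (mod 13)
  16^4 ≡ 9² = 81 ≡ 3 (mod 13)
  16^8 ≡ 3² = 9 ≡ 9 (mod 13)
  16^16 ≡ 9² = 81 ≡ 3 (mod 13)
28 = 16 + 8 + 4, so 16^28 = 16^16 × 16^8 × 16^4 ≡ 3 × 9 × 3 (mod 13)
Multiplying step by step:
  3 × 9 = 27 ≡ 1 (mod 13)
  1 × 3 = 3 ≡ 3 (mod 13)
Result: 16^28 ≡ 3 (mod 13)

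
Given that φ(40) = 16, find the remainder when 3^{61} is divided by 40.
By Euler: 3^{16} ≡ 1 (mod 40) since gcd(3, 40) = 1. 61 = 3×16 + 13. So 3^{61} ≡ 3^{13} ≡ 3 (mod 40)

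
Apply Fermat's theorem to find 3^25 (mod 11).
By Fermat: 3^{10} ≡ 1 (mod 11). 25 = 2×10 + 5. So 3^{25} ≡ 3^{5} ≡ 1 (mod 11)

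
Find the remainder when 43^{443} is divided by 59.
By Fermat: 43^{58} ≡ 1 (mod 59). 443 = 7×58 + 37. So 43^{443} ≡ 43^{37} ≡ 8 (mod 59)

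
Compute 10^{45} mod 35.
20

Using successive squaring:
Binary expansion of 45: 101101
Powers of 10 mod 35 (each is the square of the previous):
  10^1 ≡ 10 (mod 35)
  10^2 ≡ 10² = 100 ≡ 30 (mod 35)
  10^4 ≡ 30² = 900 ≡ 25 (mod 35)
  10^8 ≡ 25² = 625 ≡ 30 (mod 35)
  10^16 ≡ 30² = 900 ≡ 25 (mod 35)
  10^32 ≡ 25² = 625 ≡ 30 (mod 35)
45 = 32 + 8 + 4 + 1, so 10^45 = 10^32 × 10^8 × 10^4 × 10^1 ≡ 30 × 30 × 25 × 10 (mod 35)
Multiplying step by step:
  30 × 30 = 900 ≡ 25 (mod 35)
  25 × 25 = 625 ≡ 30 (mod 35)
  30 × 10 = 300 ≡ 20 (mod 35)
Result: 10^45 ≡ 20 (mod 35)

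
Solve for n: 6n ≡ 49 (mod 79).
74

Since gcd(6, 79) = 1 divides 49, a solution exists.
Multiply both sides by the inverse of 6 mod 79:
  6^(-1) mod 79 = 66
  x ≡ 66 × 49 ≡ 3234 ≡ 74 (mod 79)
Verification: 6 × 74 = 444 = 5 × 79 + 49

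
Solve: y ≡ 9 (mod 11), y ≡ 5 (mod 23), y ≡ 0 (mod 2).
M = 11 × 23 × 2 = 506. M₁ = 46, y₁ ≡ 6 (mod 11). M₂ = 22, y₂ ≡ 22 (mod 23). M₃ = 253, y₃ ≡ 1 (mod 2). y = 9×46×6 + 5×22×22 + 0×253×1 ≡ 350 (mod 506)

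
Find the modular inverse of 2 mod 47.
2^(-1) ≡ 24 (mod 47). Verification: 2 × 24 = 48 ≡ 1 (mod 47)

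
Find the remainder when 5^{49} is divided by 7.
By Fermat: 5^{6} ≡ 1 (mod 7). 49 = 8×6 + 1. So 5^{49} ≡ 5^{1} ≡ 5 (mod 7)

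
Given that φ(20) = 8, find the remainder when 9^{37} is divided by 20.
By Euler: 9^{8} ≡ 1 (mod 20) since gcd(9, 20) = 1. 37 = 4×8 + 5. So 9^{37} ≡ 9^{5} ≡ 9 (mod 20)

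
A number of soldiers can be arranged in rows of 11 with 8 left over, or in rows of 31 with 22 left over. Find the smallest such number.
M = 11 × 31 = 341. M₁ = 31, y₁ ≡ 5 (mod 11). M₂ = 11, y₂ ≡ 17 (mod 31). n = 8×31×5 + 22×11×17 ≡ 239 (mod 341). The smallest positive such number is 239.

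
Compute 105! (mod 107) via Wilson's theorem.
(106)! = (105)! × (106) ≡ -1 (mod 107). So (105)! ≡ -1 × (106)^(-1) ≡ (-1)×(-1) = 1 (mod 107)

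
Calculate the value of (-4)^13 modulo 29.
Using repeated squaring. (-4) ≡ 25 (mod 29). 13 = 8 + 4 + 1 (binary 1101). Repeated squaring mod 29: 25^1 ≡ 25; 25^2 ≡ 25² = 625 ≡ 16; 25^4 ≡ 16² = 256 ≡ 24; 25^8 ≡ 24² = 576 ≡ 25. Multiply: (-4)^13 ≡ 25^8 × 25^4 × 25^1 ≡ 25 × 24 × 25 (mod 29): 25 × 24 = 600 ≡ 20; 20 × 25 = 500 ≡ 7. So (-4)^13 ≡ 7 (mod 29).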